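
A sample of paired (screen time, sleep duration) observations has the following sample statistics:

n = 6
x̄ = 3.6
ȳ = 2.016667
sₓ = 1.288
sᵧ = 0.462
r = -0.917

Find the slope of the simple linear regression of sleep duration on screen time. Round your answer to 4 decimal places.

b = r · sᵧ/sₓ = -0.917 · 0.462/1.288 = -0.328924

-0.3289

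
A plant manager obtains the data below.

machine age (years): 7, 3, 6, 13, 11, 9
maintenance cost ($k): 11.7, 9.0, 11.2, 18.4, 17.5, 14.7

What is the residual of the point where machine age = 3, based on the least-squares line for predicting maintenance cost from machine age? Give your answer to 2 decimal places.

0.54

n = 6, Σx = 49, Σy = 82.5, Σxy = 740.1, Σx² = 465
Sxx = Σx² − (Σx)²/n = 465 − 400.166667 = 64.833333
Sxy = Σxy − (Σx)(Σy)/n = 740.1 − 673.75 = 66.35
b = Sxy/Sxx = 66.35/64.833333 = 1.023393
a = ȳ − b·x̄ = 13.75 − 1.023393·8.166667 = 5.392288
ŷ(3) = 5.392288 + 1.023393·3 = 8.462468
residual = y − ŷ = 9.0 − 8.462468 = 0.537532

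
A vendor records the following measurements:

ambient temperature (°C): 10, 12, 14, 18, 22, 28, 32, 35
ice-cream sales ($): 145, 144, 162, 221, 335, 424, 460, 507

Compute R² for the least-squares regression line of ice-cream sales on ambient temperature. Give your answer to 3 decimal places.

n = 8, Σx = 171, Σy = 2398, Σxy = 61131, Σx² = 4281, Σy² = 877496
Sxx = Σx² − (Σx)²/n = 4281 − 3655.125 = 625.875
Sxy = Σxy − (Σx)(Σy)/n = 61131 − 51257.25 = 9873.75
Syy = Σy² − (Σy)²/n = 877496 − 718800.5 = 158695.5
R² = Sxy²/(Sxx·Syy) = (9873.75)²/(625.875·158695.5) = 0.981549

0.982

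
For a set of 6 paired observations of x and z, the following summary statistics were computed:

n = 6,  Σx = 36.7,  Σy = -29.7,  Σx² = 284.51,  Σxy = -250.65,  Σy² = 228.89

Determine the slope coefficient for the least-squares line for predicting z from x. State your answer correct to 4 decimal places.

Sxx = Σx² − (Σx)²/n = 284.51 − 224.481667 = 60.028333
Sxy = Σxy − (Σx)(Σy)/n = -250.65 − (-181.665) = -68.985
b = Sxy/Sxx = -68.985/60.028333 = -1.149207

-1.1492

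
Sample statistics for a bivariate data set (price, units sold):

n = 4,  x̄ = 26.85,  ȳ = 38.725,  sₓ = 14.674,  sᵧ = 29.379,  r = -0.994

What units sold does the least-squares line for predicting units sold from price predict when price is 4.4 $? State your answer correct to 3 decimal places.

83.403

b = r · sᵧ/sₓ = -0.994 · 29.379/14.674 = -1.990100
a = ȳ − b·x̄ = 38.725 − (-1.990100)·26.85 = 92.159182
ŷ(4.4) = a + b·4.4 = 92.159182 + (-1.990100)·4.4 = 83.402743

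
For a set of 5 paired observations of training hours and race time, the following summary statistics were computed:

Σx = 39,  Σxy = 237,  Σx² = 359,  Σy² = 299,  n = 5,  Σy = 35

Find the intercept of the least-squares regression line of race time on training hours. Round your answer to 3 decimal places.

12.124

Sxx = Σx² − (Σx)²/n = 359 − 304.2 = 54.8
Sxy = Σxy − (Σx)(Σy)/n = 237 − 273 = -36
b = Sxy/Sxx = -36/54.8 = -0.656934
a = ȳ − b·x̄ = 7 − (-0.656934)·7.8 = 12.124088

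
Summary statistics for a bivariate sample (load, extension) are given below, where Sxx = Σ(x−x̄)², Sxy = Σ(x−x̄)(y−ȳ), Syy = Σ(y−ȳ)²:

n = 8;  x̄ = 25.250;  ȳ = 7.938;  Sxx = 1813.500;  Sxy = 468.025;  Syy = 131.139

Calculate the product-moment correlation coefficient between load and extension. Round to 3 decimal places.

r = Sxy/√(Sxx·Syy) = 468.025/√(237820.5765) = 468.025/487.668511 = 0.959720

0.960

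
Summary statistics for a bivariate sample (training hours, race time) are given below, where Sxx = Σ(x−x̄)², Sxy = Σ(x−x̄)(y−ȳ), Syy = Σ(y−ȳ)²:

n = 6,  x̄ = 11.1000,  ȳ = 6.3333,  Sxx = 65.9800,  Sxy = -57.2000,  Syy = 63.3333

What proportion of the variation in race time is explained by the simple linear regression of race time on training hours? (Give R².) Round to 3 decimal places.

R² = Sxy²/(Sxx·Syy) = (-57.2)²/(65.98·63.3333) = 0.782975

0.783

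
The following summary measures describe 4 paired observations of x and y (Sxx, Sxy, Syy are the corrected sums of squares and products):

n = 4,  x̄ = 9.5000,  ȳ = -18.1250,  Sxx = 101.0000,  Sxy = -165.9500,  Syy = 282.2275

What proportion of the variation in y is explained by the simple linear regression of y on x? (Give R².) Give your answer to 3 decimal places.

R² = Sxy²/(Sxx·Syy) = (-165.95)²/(101·282.2275) = 0.966126

0.966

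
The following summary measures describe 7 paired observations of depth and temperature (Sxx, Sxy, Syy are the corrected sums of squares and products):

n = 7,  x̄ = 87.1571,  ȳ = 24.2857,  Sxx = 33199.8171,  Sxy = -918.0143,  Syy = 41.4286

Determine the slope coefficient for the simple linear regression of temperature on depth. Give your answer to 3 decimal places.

-0.028

b = Sxy/Sxx = -918.0143/33199.8171 = -0.027651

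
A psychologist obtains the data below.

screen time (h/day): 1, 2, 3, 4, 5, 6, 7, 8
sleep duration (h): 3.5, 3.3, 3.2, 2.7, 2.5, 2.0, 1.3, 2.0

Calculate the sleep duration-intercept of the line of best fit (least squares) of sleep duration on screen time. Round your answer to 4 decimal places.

n = 8, Σx = 36, Σy = 20.5, Σxy = 80.1, Σx² = 204
Sxx = Σx² − (Σx)²/n = 204 − 162 = 42
Sxy = Σxy − (Σx)(Σy)/n = 80.1 − 92.25 = -12.15
b = Sxy/Sxx = -12.15/42 = -0.289286
a = ȳ − b·x̄ = 2.5625 − (-0.289286)·4.5 = 3.864286

3.8643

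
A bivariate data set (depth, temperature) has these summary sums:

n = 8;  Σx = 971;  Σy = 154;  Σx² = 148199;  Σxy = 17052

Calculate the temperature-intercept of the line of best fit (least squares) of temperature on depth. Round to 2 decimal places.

25.81

Sxx = Σx² − (Σx)²/n = 148199 − 117855.125 = 30343.875
Sxy = Σxy − (Σx)(Σy)/n = 17052 − 18691.75 = -1639.75
b = Sxy/Sxx = -1639.75/30343.875 = -0.054039
a = ȳ − b·x̄ = 19.25 − (-0.054039)·121.375 = 25.808973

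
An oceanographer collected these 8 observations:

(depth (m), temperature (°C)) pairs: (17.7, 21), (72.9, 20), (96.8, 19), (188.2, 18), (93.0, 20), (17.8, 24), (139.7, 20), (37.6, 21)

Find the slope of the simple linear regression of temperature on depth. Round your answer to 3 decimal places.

-0.024

n = 8, Σx = 663.7, Σy = 163, Σxy = 12927.3, Σx² = 80312.87
Sxx = Σx² − (Σx)²/n = 80312.87 − 55062.21125 = 25250.65875
Sxy = Σxy − (Σx)(Σy)/n = 12927.3 − 13522.8875 = -595.5875
b = Sxy/Sxx = -595.5875/25250.65875 = -0.023587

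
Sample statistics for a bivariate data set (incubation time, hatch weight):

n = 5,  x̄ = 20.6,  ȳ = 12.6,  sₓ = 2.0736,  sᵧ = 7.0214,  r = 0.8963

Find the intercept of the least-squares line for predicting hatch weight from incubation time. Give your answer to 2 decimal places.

-49.92

b = r · sᵧ/sₓ = 0.8963 · 7.0214/2.0736 = 3.034954
a = ȳ − b·x̄ = 12.6 − 3.034954·20.6 = -49.920054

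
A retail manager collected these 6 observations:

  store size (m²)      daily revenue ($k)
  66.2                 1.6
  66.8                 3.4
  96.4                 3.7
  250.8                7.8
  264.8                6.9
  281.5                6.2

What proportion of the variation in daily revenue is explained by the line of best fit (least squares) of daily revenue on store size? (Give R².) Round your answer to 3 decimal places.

0.848

n = 6, Σx = 1026.5, Σy = 29.6, Σxy = 6218.38, Σx² = 230399.57, Σy² = 174.7
Sxx = Σx² − (Σx)²/n = 230399.57 − 175617.041667 = 54782.528333
Sxy = Σxy − (Σx)(Σy)/n = 6218.38 − 5064.066667 = 1154.313333
Syy = Σy² − (Σy)²/n = 174.7 − 146.026667 = 28.673333
R² = Sxy²/(Sxx·Syy) = (1154.313333)²/(54782.528333·28.673333) = 0.848256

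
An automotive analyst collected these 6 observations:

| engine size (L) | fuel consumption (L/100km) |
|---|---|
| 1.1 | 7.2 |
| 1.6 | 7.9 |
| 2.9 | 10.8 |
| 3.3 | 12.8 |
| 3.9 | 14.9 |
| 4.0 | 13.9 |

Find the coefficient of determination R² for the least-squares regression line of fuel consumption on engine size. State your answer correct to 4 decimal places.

n = 6, Σx = 16.8, Σy = 67.5, Σxy = 207.83, Σx² = 54.28, Σy² = 809.95
Sxx = Σx² − (Σx)²/n = 54.28 − 47.04 = 7.24
Sxy = Σxy − (Σx)(Σy)/n = 207.83 − 189 = 18.83
Syy = Σy² − (Σy)²/n = 809.95 − 759.375 = 50.575
R² = Sxy²/(Sxx·Syy) = (18.83)²/(7.24·50.575) = 0.968336

0.9683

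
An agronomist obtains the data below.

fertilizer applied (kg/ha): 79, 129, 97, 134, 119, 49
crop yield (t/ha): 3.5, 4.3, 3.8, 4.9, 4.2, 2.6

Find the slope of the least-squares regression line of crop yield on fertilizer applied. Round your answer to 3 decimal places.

0.023

n = 6, Σx = 607, Σy = 23.3, Σxy = 2483.6, Σx² = 66809
Sxx = Σx² − (Σx)²/n = 66809 − 61408.166667 = 5400.833333
Sxy = Σxy − (Σx)(Σy)/n = 2483.6 − 2357.183333 = 126.416667
b = Sxy/Sxx = 126.416667/5400.833333 = 0.023407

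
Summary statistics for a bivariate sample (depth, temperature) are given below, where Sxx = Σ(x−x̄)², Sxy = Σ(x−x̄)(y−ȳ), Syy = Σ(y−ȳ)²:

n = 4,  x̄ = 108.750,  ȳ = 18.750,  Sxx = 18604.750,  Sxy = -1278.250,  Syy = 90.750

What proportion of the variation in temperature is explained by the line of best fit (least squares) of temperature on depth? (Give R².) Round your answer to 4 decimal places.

0.9677

R² = Sxy²/(Sxx·Syy) = (-1278.25)²/(18604.75·90.75) = 0.967745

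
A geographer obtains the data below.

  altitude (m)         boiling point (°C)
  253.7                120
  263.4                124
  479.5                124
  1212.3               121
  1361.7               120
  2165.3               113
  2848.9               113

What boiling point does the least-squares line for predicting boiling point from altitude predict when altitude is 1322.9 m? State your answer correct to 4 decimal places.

n = 7, Σx = 8584.8, Σy = 835, Σxy = 999260.5, Σx² = 16492316.98
Sxx = Σx² − (Σx)²/n = 16492316.98 − 10528398.72 = 5963918.26
Sxy = Σxy − (Σx)(Σy)/n = 999260.5 − 1024044 = -24783.5
b = Sxy/Sxx = -24783.5/5963918.26 = -0.004156
a = ȳ − b·x̄ = 119.285714 − (-0.004156)·1226.4 = 124.382109
ŷ(1322.9) = a + b·1322.9 = 124.382109 + (-0.004156)·1322.9 = 118.884701

118.8847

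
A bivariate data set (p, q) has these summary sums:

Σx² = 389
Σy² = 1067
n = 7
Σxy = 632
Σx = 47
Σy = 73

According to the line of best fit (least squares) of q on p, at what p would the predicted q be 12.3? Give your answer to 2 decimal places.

7.68

Sxx = Σx² − (Σx)²/n = 389 − 315.571429 = 73.428571
Sxy = Σxy − (Σx)(Σy)/n = 632 − 490.142857 = 141.857143
b = Sxy/Sxx = 141.857143/73.428571 = 1.931907
a = ȳ − b·x̄ = 10.428571 − 1.931907·6.714286 = -2.542802
Set a + b·x = 12.3: x = (12.3 − (-2.542802)) / 1.931907 = 7.682981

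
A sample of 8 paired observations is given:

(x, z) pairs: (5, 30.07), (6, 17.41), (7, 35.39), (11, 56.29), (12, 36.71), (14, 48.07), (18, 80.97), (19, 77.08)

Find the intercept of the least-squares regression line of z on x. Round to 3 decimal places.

n = 8, Σx = 92, Σy = 381.99, Σxy = 5157.21, Σx² = 1256
Sxx = Σx² − (Σx)²/n = 1256 − 1058 = 198
Sxy = Σxy − (Σx)(Σy)/n = 5157.21 − 4392.885 = 764.325
b = Sxy/Sxx = 764.325/198 = 3.860227
a = ȳ − b·x̄ = 47.74875 − 3.860227·11.5 = 3.356136

3.356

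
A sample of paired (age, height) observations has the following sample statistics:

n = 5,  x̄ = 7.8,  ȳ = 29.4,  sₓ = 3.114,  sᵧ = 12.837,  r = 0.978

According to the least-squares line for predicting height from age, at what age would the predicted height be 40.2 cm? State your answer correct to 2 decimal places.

b = r · sᵧ/sₓ = 0.978 · 12.837/3.114 = 4.031659
a = ȳ − b·x̄ = 29.4 − 4.031659·7.8 = -2.046940
Set a + b·x = 40.2: x = (40.2 − (-2.046940)) / 4.031659 = 10.478798

10.48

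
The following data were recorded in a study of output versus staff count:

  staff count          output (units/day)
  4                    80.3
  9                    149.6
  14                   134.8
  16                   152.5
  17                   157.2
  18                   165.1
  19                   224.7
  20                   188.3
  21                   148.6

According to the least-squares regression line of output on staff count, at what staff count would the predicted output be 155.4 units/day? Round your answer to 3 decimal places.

15.281

n = 9, Σx = 138, Σy = 1401.1, Σxy = 22794.9, Σx² = 2364
Sxx = Σx² − (Σx)²/n = 2364 − 2116 = 248
Sxy = Σxy − (Σx)(Σy)/n = 22794.9 − 21483.533333 = 1311.366667
b = Sxy/Sxx = 1311.366667/248 = 5.287769
a = ȳ − b·x̄ = 155.677778 − 5.287769·15.333333 = 74.598656
Set a + b·x = 155.4: x = (155.4 − 74.598656) / 5.287769 = 15.280801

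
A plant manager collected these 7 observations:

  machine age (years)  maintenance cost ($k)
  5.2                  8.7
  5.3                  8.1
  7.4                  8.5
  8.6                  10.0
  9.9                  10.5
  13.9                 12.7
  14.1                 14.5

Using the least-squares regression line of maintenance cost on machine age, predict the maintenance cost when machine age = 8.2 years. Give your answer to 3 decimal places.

n = 7, Σx = 64.4, Σy = 73, Σxy = 722, Σx² = 673.88
Sxx = Σx² − (Σx)²/n = 673.88 − 592.48 = 81.4
Sxy = Σxy − (Σx)(Σy)/n = 722 − 671.6 = 50.4
b = Sxy/Sxx = 50.4/81.4 = 0.619165
a = ȳ − b·x̄ = 10.428571 − 0.619165·9.2 = 4.732257
ŷ(8.2) = a + b·8.2 = 4.732257 + 0.619165·8.2 = 9.809407

9.809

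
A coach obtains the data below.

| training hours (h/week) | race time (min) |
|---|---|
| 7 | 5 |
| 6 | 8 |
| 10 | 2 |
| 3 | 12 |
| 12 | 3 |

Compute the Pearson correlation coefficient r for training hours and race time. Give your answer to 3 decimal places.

-0.930

n = 5, Σx = 38, Σy = 30, Σxy = 175, Σx² = 338, Σy² = 246
Sxx = Σx² − (Σx)²/n = 338 − 288.8 = 49.2
Sxy = Σxy − (Σx)(Σy)/n = 175 − 228 = -53
Syy = Σy² − (Σy)²/n = 246 − 180 = 66
r = Sxy/√(Sxx·Syy) = -53/√(3247.2) = -53/56.984208 = -0.930082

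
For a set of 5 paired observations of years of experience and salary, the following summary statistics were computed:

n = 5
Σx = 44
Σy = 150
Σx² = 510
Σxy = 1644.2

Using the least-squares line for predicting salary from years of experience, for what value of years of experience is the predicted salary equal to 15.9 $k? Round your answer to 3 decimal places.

3.459

Sxx = Σx² − (Σx)²/n = 510 − 387.2 = 122.8
Sxy = Σxy − (Σx)(Σy)/n = 1644.2 − 1320 = 324.2
b = Sxy/Sxx = 324.2/122.8 = 2.640065
a = ȳ − b·x̄ = 30 − 2.640065·8.8 = 6.767427
Set a + b·x = 15.9: x = (15.9 − 6.767427) / 2.640065 = 3.459223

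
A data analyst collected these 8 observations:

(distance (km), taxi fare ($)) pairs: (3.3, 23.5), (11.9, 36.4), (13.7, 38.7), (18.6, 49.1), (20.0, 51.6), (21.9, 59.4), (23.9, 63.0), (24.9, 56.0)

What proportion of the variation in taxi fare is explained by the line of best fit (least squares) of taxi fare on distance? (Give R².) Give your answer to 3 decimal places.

0.950

n = 8, Σx = 138.2, Σy = 377.7, Σxy = 7187.12, Σx² = 2756.98, Σy² = 19081.63
Sxx = Σx² − (Σx)²/n = 2756.98 − 2387.405 = 369.575
Sxy = Σxy − (Σx)(Σy)/n = 7187.12 − 6524.7675 = 662.3525
Syy = Σy² − (Σy)²/n = 19081.63 − 17832.16125 = 1249.46875
R² = Sxy²/(Sxx·Syy) = (662.3525)²/(369.575·1249.46875) = 0.950059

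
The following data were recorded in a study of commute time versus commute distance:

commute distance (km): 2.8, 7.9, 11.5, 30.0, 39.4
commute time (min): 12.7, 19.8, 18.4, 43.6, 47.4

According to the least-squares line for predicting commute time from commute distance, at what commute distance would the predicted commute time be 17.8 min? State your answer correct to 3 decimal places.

n = 5, Σx = 91.6, Σy = 141.9, Σxy = 3579.14, Σx² = 2654.86
Sxx = Σx² − (Σx)²/n = 2654.86 − 1678.112 = 976.748
Sxy = Σxy − (Σx)(Σy)/n = 3579.14 − 2599.608 = 979.532
b = Sxy/Sxx = 979.532/976.748 = 1.002850
a = ȳ − b·x̄ = 28.38 − 1.002850·18.32 = 10.007783
Set a + b·x = 17.8: x = (17.8 − 10.007783) / 1.002850 = 7.770070

7.770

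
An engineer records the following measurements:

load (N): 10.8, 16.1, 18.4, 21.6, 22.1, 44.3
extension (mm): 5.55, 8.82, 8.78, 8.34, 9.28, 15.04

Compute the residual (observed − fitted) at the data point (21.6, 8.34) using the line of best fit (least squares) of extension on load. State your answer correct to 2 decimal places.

-0.80

n = 6, Σx = 133.3, Σy = 55.81, Σxy = 1414.998, Σx² = 3631.87
Sxx = Σx² − (Σx)²/n = 3631.87 − 2961.481667 = 670.388333
Sxy = Σxy − (Σx)(Σy)/n = 1414.998 − 1239.912167 = 175.085833
b = Sxy/Sxx = 175.085833/670.388333 = 0.261171
a = ȳ − b·x̄ = 9.301667 − 0.261171·22.216667 = 3.499323
ŷ(21.6) = 3.499323 + 0.261171·21.6 = 9.140611
residual = y − ŷ = 8.34 − 9.140611 = -0.800611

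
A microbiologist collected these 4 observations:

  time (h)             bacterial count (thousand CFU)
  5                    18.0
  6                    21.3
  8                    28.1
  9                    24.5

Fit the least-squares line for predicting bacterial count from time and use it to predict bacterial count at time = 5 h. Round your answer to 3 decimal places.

n = 4, Σx = 28, Σy = 91.9, Σxy = 663.1, Σx² = 206
Sxx = Σx² − (Σx)²/n = 206 − 196 = 10
Sxy = Σxy − (Σx)(Σy)/n = 663.1 − 643.3 = 19.8
b = Sxy/Sxx = 19.8/10 = 1.98
a = ȳ − b·x̄ = 22.975 − 1.98·7 = 9.115
ŷ(5) = a + b·5 = 9.115 + 1.98·5 = 19.015

19.015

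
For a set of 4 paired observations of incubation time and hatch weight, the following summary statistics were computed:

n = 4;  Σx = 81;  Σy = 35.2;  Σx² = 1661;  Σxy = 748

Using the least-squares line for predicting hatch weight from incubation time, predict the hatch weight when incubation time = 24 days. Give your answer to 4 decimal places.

15.1614

Sxx = Σx² − (Σx)²/n = 1661 − 1640.25 = 20.75
Sxy = Σxy − (Σx)(Σy)/n = 748 − 712.8 = 35.2
b = Sxy/Sxx = 35.2/20.75 = 1.696386
a = ȳ − b·x̄ = 8.8 − 1.696386·20.25 = -25.551807
ŷ(24) = a + b·24 = -25.551807 + 1.696386·24 = 15.161446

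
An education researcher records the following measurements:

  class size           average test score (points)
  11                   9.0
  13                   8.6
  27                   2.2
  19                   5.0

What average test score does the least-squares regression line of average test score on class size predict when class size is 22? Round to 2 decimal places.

4.20

n = 4, Σx = 70, Σy = 24.8, Σxy = 365.2, Σx² = 1380
Sxx = Σx² − (Σx)²/n = 1380 − 1225 = 155
Sxy = Σxy − (Σx)(Σy)/n = 365.2 − 434 = -68.8
b = Sxy/Sxx = -68.8/155 = -0.443871
a = ȳ − b·x̄ = 6.2 − (-0.443871)·17.5 = 13.967742
ŷ(22) = a + b·22 = 13.967742 + (-0.443871)·22 = 4.202581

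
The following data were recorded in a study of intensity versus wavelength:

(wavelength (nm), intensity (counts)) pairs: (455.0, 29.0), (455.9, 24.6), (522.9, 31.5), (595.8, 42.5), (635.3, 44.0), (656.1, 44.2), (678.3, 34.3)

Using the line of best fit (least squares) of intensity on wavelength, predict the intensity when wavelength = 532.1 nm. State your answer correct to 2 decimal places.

33.09

n = 7, Σx = 3999.3, Σy = 250.1, Σxy = 146421.5, Σx² = 2337436.05
Sxx = Σx² − (Σx)²/n = 2337436.05 − 2284914.355714 = 52521.694286
Sxy = Σxy − (Σx)(Σy)/n = 146421.5 − 142889.275714 = 3532.224286
b = Sxy/Sxx = 3532.224286/52521.694286 = 0.067253
a = ȳ − b·x̄ = 35.728571 − 0.067253·571.328571 = -2.694802
ŷ(532.1) = a + b·532.1 = -2.694802 + 0.067253·532.1 = 33.090345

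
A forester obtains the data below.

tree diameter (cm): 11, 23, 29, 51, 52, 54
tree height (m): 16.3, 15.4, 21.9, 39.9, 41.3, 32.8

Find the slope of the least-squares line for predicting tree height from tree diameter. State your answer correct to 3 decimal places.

n = 6, Σx = 220, Σy = 167.6, Σxy = 7122.3, Σx² = 9712
Sxx = Σx² − (Σx)²/n = 9712 − 8066.666667 = 1645.333333
Sxy = Σxy − (Σx)(Σy)/n = 7122.3 − 6145.333333 = 976.966667
b = Sxy/Sxx = 976.966667/1645.333333 = 0.593780

0.594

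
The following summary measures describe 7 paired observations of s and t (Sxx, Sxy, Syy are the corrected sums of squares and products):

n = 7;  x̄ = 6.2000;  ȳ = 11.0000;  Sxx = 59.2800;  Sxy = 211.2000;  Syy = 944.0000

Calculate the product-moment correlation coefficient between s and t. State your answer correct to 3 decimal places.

r = Sxy/√(Sxx·Syy) = 211.2/√(55960.32) = 211.2/236.559337 = 0.892799

0.893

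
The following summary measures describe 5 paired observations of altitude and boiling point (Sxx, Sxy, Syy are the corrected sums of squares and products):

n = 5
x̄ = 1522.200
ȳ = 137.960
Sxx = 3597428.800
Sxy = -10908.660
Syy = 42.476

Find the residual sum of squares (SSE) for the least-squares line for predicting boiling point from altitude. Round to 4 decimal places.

9.3971

b = Sxy/Sxx = -10908.66/3597428.8 = -0.003032
SSE = Syy − b·Sxy = 42.476 − (-0.003032)·(-10908.66) = 9.397135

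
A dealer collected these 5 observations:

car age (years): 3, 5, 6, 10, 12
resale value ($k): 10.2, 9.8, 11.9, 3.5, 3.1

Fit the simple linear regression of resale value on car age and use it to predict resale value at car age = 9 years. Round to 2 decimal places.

5.93

n = 5, Σx = 36, Σy = 38.5, Σxy = 223.2, Σx² = 314
Sxx = Σx² − (Σx)²/n = 314 − 259.2 = 54.8
Sxy = Σxy − (Σx)(Σy)/n = 223.2 − 277.2 = -54
b = Sxy/Sxx = -54/54.8 = -0.985401
a = ȳ − b·x̄ = 7.7 − (-0.985401)·7.2 = 14.794891
ŷ(9) = a + b·9 = 14.794891 + (-0.985401)·9 = 5.926277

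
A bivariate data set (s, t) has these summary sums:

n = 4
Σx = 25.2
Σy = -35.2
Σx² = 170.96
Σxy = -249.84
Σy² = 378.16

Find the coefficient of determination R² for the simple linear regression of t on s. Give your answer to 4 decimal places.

Sxx = Σx² − (Σx)²/n = 170.96 − 158.76 = 12.2
Sxy = Σxy − (Σx)(Σy)/n = -249.84 − (-221.76) = -28.08
Syy = Σy² − (Σy)²/n = 378.16 − 309.76 = 68.4
R² = Sxy²/(Sxx·Syy) = (-28.08)²/(12.2·68.4) = 0.944884

0.9449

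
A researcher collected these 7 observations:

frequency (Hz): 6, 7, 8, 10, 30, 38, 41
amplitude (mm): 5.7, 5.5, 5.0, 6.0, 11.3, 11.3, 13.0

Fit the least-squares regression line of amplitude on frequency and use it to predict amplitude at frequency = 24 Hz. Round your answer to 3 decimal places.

n = 7, Σx = 140, Σy = 57.8, Σxy = 1474.1, Σx² = 4274
Sxx = Σx² − (Σx)²/n = 4274 − 2800 = 1474
Sxy = Σxy − (Σx)(Σy)/n = 1474.1 − 1156 = 318.1
b = Sxy/Sxx = 318.1/1474 = 0.215807
a = ȳ − b·x̄ = 8.257143 − 0.215807·20 = 3.940996
ŷ(24) = a + b·24 = 3.940996 + 0.215807·24 = 9.120372

9.120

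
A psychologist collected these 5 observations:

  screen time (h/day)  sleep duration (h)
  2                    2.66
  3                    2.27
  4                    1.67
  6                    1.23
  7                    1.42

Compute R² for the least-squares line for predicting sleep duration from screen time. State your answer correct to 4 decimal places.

n = 5, Σx = 22, Σy = 9.25, Σxy = 36.13, Σx² = 114, Σy² = 18.5467
Sxx = Σx² − (Σx)²/n = 114 − 96.8 = 17.2
Sxy = Σxy − (Σx)(Σy)/n = 36.13 − 40.7 = -4.57
Syy = Σy² − (Σy)²/n = 18.5467 − 17.1125 = 1.4342
R² = Sxy²/(Sxx·Syy) = (-4.57)²/(17.2·1.4342) = 0.846631

0.8466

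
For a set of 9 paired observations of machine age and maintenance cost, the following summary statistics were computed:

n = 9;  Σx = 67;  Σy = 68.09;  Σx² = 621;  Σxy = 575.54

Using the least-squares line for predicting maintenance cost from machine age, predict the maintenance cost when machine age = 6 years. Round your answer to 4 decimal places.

Sxx = Σx² − (Σx)²/n = 621 − 498.777778 = 122.222222
Sxy = Σxy − (Σx)(Σy)/n = 575.54 − 506.892222 = 68.647778
b = Sxy/Sxx = 68.647778/122.222222 = 0.561664
a = ȳ − b·x̄ = 7.565556 − 0.561664·7.444444 = 3.384282
ŷ(6) = a + b·6 = 3.384282 + 0.561664·6 = 6.754264

6.7543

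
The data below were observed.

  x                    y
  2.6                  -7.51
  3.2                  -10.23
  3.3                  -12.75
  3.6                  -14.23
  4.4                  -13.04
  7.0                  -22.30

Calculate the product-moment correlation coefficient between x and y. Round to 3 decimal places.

-0.951

n = 6, Σx = 24.1, Σy = -80.06, Σxy = -359.041, Σx² = 109.21, Σy² = 1193.44
Sxx = Σx² − (Σx)²/n = 109.21 − 96.801667 = 12.408333
Sxy = Σxy − (Σx)(Σy)/n = -359.041 − (-321.574333) = -37.466667
Syy = Σy² − (Σy)²/n = 1193.44 − 1068.267267 = 125.172733
r = Sxy/√(Sxx·Syy) = -37.466667/√(1553.184999) = -37.466667/39.410468 = -0.950678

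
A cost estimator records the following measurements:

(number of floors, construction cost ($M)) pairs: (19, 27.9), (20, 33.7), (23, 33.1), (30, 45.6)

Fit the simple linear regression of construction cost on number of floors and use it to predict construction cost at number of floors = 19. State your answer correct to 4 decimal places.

29.3182

n = 4, Σx = 92, Σy = 140.3, Σxy = 3333.4, Σx² = 2190
Sxx = Σx² − (Σx)²/n = 2190 − 2116 = 74
Sxy = Σxy − (Σx)(Σy)/n = 3333.4 − 3226.9 = 106.5
b = Sxy/Sxx = 106.5/74 = 1.439189
a = ȳ − b·x̄ = 35.075 − 1.439189·23 = 1.973649
ŷ(19) = a + b·19 = 1.973649 + 1.439189·19 = 29.318243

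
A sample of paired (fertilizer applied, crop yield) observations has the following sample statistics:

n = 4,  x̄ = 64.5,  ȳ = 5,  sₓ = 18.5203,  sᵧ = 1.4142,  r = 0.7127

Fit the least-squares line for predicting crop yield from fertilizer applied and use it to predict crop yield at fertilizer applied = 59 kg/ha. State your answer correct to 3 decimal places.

b = r · sᵧ/sₓ = 0.7127 · 1.4142/18.5203 = 0.054421
a = ȳ − b·x̄ = 5 − 0.054421·64.5 = 1.489821
ŷ(59) = a + b·59 = 1.489821 + 0.054421·59 = 4.700682

4.701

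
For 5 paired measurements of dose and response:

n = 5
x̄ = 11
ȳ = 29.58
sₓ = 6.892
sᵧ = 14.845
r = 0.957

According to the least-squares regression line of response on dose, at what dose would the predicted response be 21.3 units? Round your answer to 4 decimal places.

b = r · sᵧ/sₓ = 0.957 · 14.845/6.892 = 2.061327
a = ȳ − b·x̄ = 29.58 − 2.061327·11 = 6.905404
Set a + b·x = 21.3: x = (21.3 − 6.905404) / 2.061327 = 6.983170

6.9832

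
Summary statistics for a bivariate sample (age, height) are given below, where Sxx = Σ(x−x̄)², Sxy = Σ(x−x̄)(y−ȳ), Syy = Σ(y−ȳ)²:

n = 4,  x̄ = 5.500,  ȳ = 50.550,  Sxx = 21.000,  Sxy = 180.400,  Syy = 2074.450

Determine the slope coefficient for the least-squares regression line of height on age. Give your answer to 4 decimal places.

8.5905

b = Sxy/Sxx = 180.4/21 = 8.590476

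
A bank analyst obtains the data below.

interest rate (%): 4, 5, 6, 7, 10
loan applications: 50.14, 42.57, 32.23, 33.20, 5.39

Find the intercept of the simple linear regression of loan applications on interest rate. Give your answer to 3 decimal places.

79.046

n = 5, Σx = 32, Σy = 163.53, Σxy = 893.09, Σx² = 226
Sxx = Σx² − (Σx)²/n = 226 − 204.8 = 21.2
Sxy = Σxy − (Σx)(Σy)/n = 893.09 − 1046.592 = -153.502
b = Sxy/Sxx = -153.502/21.2 = -7.240660
a = ȳ − b·x̄ = 32.706 − (-7.240660)·6.4 = 79.046226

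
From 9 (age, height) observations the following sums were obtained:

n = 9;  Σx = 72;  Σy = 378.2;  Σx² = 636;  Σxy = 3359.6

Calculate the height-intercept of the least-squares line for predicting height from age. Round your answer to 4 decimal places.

Sxx = Σx² − (Σx)²/n = 636 − 576 = 60
Sxy = Σxy − (Σx)(Σy)/n = 3359.6 − 3025.6 = 334
b = Sxy/Sxx = 334/60 = 5.566667
a = ȳ − b·x̄ = 42.022222 − 5.566667·8 = -2.511111

-2.5111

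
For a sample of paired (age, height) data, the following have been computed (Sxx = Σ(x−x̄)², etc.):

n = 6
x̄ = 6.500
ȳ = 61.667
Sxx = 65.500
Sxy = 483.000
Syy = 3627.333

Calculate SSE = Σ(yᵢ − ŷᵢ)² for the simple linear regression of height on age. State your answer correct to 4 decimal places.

65.6689

b = Sxy/Sxx = 483/65.5 = 7.374046
SSE = Syy − b·Sxy = 3627.333 − 7.374046·483 = 65.668878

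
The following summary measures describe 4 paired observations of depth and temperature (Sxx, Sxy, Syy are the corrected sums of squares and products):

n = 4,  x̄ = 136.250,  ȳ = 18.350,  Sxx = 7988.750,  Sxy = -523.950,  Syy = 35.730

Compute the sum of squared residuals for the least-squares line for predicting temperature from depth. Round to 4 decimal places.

b = Sxy/Sxx = -523.95/7988.75 = -0.065586
SSE = Syy − b·Sxy = 35.73 − (-0.065586)·(-523.95) = 1.366226

1.3662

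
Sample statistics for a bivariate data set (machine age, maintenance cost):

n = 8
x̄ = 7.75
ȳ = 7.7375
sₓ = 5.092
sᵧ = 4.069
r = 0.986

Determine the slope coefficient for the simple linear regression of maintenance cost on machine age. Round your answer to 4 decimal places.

0.7879

b = r · sᵧ/sₓ = 0.986 · 4.069/5.092 = 0.787909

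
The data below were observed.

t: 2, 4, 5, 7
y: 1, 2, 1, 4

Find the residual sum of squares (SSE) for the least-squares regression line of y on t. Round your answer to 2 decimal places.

n = 4, Σx = 18, Σy = 8, Σxy = 43, Σx² = 94, Σy² = 22
Sxx = Σx² − (Σx)²/n = 94 − 81 = 13
Sxy = Σxy − (Σx)(Σy)/n = 43 − 36 = 7
Syy = Σy² − (Σy)²/n = 22 − 16 = 6
b = Sxy/Sxx = 7/13 = 0.538462
SSE = Syy − b·Sxy = 6 − 0.538462·7 = 2.230769

2.23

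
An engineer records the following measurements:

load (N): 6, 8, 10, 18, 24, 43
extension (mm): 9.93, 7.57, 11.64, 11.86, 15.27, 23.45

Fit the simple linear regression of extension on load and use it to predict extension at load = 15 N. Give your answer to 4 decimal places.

n = 6, Σx = 109, Σy = 79.72, Σxy = 1824.85, Σx² = 2949
Sxx = Σx² − (Σx)²/n = 2949 − 1980.166667 = 968.833333
Sxy = Σxy − (Σx)(Σy)/n = 1824.85 − 1448.246667 = 376.603333
b = Sxy/Sxx = 376.603333/968.833333 = 0.388718
a = ȳ − b·x̄ = 13.286667 − 0.388718·18.166667 = 6.224949
ŷ(15) = a + b·15 = 6.224949 + 0.388718·15 = 12.055725

12.0557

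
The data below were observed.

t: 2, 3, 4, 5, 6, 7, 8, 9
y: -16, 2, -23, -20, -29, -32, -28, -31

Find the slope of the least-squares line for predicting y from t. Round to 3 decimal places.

-3.464

n = 8, Σx = 44, Σy = -177, Σxy = -1119, Σx² = 284
Sxx = Σx² − (Σx)²/n = 284 − 242 = 42
Sxy = Σxy − (Σx)(Σy)/n = -1119 − (-973.5) = -145.5
b = Sxy/Sxx = -145.5/42 = -3.464286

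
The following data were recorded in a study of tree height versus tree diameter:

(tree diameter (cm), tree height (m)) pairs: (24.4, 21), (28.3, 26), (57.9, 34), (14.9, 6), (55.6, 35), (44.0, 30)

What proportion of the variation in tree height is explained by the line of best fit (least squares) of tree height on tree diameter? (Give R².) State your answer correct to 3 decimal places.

n = 6, Σx = 225.1, Σy = 152, Σxy = 6572.2, Σx² = 9998.03, Σy² = 4434
Sxx = Σx² − (Σx)²/n = 9998.03 − 8445.001667 = 1553.028333
Sxy = Σxy − (Σx)(Σy)/n = 6572.2 − 5702.533333 = 869.666667
Syy = Σy² − (Σy)²/n = 4434 − 3850.666667 = 583.333333
R² = Sxy²/(Sxx·Syy) = (869.666667)²/(1553.028333·583.333333) = 0.834852

0.835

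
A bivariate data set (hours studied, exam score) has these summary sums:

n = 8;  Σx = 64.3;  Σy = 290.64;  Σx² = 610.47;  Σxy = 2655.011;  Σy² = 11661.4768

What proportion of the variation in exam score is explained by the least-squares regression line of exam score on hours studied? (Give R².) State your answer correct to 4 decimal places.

0.9854

Sxx = Σx² − (Σx)²/n = 610.47 − 516.81125 = 93.65875
Sxy = Σxy − (Σx)(Σy)/n = 2655.011 − 2336.019 = 318.992
Syy = Σy² − (Σy)²/n = 11661.4768 − 10558.9512 = 1102.5256
R² = Sxy²/(Sxx·Syy) = (318.992)²/(93.65875·1102.5256) = 0.985423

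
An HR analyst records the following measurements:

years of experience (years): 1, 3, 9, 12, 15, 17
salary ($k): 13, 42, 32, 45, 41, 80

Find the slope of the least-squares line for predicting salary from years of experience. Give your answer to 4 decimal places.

2.5952

n = 6, Σx = 57, Σy = 253, Σxy = 2942, Σx² = 749
Sxx = Σx² − (Σx)²/n = 749 − 541.5 = 207.5
Sxy = Σxy − (Σx)(Σy)/n = 2942 − 2403.5 = 538.5
b = Sxy/Sxx = 538.5/207.5 = 2.595181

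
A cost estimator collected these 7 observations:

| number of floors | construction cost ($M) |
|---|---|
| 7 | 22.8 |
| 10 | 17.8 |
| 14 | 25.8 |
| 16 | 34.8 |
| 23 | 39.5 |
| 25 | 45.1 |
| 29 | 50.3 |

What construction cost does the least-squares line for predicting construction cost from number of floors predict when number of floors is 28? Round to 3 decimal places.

48.354

n = 7, Σx = 124, Σy = 236.1, Σxy = 4750.3, Σx² = 2596
Sxx = Σx² − (Σx)²/n = 2596 − 2196.571429 = 399.428571
Sxy = Σxy − (Σx)(Σy)/n = 4750.3 − 4182.342857 = 567.957143
b = Sxy/Sxx = 567.957143/399.428571 = 1.421924
a = ȳ − b·x̄ = 33.728571 − 1.421924·17.714286 = 8.540200
ŷ(28) = a + b·28 = 8.540200 + 1.421924·28 = 48.354077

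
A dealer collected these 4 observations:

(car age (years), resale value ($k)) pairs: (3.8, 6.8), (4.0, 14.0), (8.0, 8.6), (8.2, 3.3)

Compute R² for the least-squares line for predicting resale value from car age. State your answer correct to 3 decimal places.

n = 4, Σx = 24, Σy = 32.7, Σxy = 177.7, Σx² = 161.68, Σy² = 327.09
Sxx = Σx² − (Σx)²/n = 161.68 − 144 = 17.68
Sxy = Σxy − (Σx)(Σy)/n = 177.7 − 196.2 = -18.5
Syy = Σy² − (Σy)²/n = 327.09 − 267.3225 = 59.7675
R² = Sxy²/(Sxx·Syy) = (-18.5)²/(17.68·59.7675) = 0.323889

0.324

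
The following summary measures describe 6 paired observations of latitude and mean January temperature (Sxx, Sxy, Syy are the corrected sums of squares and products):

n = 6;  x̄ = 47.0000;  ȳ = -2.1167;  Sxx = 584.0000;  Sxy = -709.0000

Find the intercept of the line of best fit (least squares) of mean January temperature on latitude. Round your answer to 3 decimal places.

b = Sxy/Sxx = -709/584 = -1.214041
a = ȳ − b·x̄ = -2.1167 − (-1.214041)·47 = 54.943232

54.943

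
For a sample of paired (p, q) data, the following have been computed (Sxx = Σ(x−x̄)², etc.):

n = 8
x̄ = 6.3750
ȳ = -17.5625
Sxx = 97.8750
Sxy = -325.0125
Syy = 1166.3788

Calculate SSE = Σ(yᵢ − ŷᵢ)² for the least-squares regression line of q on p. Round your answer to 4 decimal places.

87.1132

b = Sxy/Sxx = -325.0125/97.875 = -3.320690
SSE = Syy − b·Sxy = 1166.3788 − (-3.320690)·(-325.0125) = 87.113153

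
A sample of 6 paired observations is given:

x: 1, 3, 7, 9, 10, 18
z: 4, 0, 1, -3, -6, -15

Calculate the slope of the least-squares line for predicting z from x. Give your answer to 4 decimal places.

n = 6, Σx = 48, Σy = -19, Σxy = -346, Σx² = 564
Sxx = Σx² − (Σx)²/n = 564 − 384 = 180
Sxy = Σxy − (Σx)(Σy)/n = -346 − (-152) = -194
b = Sxy/Sxx = -194/180 = -1.077778

-1.0778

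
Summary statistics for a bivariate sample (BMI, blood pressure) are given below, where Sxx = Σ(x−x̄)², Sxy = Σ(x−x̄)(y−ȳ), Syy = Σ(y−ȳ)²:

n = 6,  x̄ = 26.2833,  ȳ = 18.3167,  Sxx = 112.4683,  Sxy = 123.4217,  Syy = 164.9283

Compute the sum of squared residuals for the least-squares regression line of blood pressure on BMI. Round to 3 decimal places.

29.486

b = Sxy/Sxx = 123.4217/112.4683 = 1.097391
SSE = Syy − b·Sxy = 164.9283 − 1.097391·123.4217 = 29.486437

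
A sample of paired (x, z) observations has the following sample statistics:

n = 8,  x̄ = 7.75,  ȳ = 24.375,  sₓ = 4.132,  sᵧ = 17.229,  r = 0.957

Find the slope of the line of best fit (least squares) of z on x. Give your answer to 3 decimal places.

3.990

b = r · sᵧ/sₓ = 0.957 · 17.229/4.132 = 3.990356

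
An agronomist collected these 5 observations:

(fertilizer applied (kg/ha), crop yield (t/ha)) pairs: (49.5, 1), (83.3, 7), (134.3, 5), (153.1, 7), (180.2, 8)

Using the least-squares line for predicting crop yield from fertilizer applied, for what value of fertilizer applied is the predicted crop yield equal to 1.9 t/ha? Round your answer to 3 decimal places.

n = 5, Σx = 600.4, Σy = 28, Σxy = 3817.4, Σx² = 83337.28
Sxx = Σx² − (Σx)²/n = 83337.28 − 72096.032 = 11241.248
Sxy = Σxy − (Σx)(Σy)/n = 3817.4 − 3362.24 = 455.16
b = Sxy/Sxx = 455.16/11241.248 = 0.040490
a = ȳ − b·x̄ = 5.6 − 0.040490·120.08 = 0.737941
Set a + b·x = 1.9: x = (1.9 − 0.737941) / 0.040490 = 28.699787

28.700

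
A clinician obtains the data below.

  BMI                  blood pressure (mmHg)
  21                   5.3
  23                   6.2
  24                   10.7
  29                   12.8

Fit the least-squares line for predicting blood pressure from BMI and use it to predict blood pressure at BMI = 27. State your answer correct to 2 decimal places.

n = 4, Σx = 97, Σy = 35, Σxy = 881.9, Σx² = 2387
Sxx = Σx² − (Σx)²/n = 2387 − 2352.25 = 34.75
Sxy = Σxy − (Σx)(Σy)/n = 881.9 − 848.75 = 33.15
b = Sxy/Sxx = 33.15/34.75 = 0.953957
a = ȳ − b·x̄ = 8.75 − 0.953957·24.25 = -14.383453
ŷ(27) = a + b·27 = -14.383453 + 0.953957·27 = 11.373381

11.37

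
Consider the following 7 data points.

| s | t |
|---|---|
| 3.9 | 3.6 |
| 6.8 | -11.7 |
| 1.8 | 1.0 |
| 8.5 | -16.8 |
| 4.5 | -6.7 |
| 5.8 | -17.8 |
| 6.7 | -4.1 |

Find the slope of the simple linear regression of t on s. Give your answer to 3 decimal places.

n = 7, Σx = 38, Σy = -52.5, Σxy = -367.38, Σx² = 235.72
Sxx = Σx² − (Σx)²/n = 235.72 − 206.285714 = 29.434286
Sxy = Σxy − (Σx)(Σy)/n = -367.38 − (-285) = -82.38
b = Sxy/Sxx = -82.38/29.434286 = -2.798777

-2.799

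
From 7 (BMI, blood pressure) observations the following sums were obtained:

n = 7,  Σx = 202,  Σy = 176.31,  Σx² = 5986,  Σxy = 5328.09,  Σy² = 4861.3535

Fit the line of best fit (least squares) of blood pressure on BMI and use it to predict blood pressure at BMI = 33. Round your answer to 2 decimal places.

31.53

Sxx = Σx² − (Σx)²/n = 5986 − 5829.142857 = 156.857143
Sxy = Σxy − (Σx)(Σy)/n = 5328.09 − 5087.802857 = 240.287143
b = Sxy/Sxx = 240.287143/156.857143 = 1.531885
a = ȳ − b·x̄ = 25.187143 − 1.531885·28.857143 = -19.018689
ŷ(33) = a + b·33 = -19.018689 + 1.531885·33 = 31.533525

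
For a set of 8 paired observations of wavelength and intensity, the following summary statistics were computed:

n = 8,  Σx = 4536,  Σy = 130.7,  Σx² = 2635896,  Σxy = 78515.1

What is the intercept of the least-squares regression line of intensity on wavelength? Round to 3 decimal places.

Sxx = Σx² − (Σx)²/n = 2635896 − 2571912 = 63984
Sxy = Σxy − (Σx)(Σy)/n = 78515.1 − 74106.9 = 4408.2
b = Sxy/Sxx = 4408.2/63984 = 0.068895
a = ȳ − b·x̄ = 16.3375 − 0.068895·567 = -22.726163

-22.726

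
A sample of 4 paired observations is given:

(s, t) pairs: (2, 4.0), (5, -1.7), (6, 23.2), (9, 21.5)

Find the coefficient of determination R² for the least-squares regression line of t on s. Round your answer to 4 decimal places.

0.4651

n = 4, Σx = 22, Σy = 47, Σxy = 332.2, Σx² = 146, Σy² = 1019.38
Sxx = Σx² − (Σx)²/n = 146 − 121 = 25
Sxy = Σxy − (Σx)(Σy)/n = 332.2 − 258.5 = 73.7
Syy = Σy² − (Σy)²/n = 1019.38 − 552.25 = 467.13
R² = Sxy²/(Sxx·Syy) = (73.7)²/(25·467.13) = 0.465112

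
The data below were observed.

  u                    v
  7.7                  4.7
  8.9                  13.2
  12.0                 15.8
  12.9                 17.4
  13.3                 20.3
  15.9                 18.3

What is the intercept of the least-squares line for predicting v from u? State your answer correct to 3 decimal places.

-3.613

n = 6, Σx = 70.7, Σy = 89.7, Σxy = 1128.69, Σx² = 878.61
Sxx = Σx² − (Σx)²/n = 878.61 − 833.081667 = 45.528333
Sxy = Σxy − (Σx)(Σy)/n = 1128.69 − 1056.965 = 71.725
b = Sxy/Sxx = 71.725/45.528333 = 1.575393
a = ȳ − b·x̄ = 14.95 − 1.575393·11.783333 = -3.613376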